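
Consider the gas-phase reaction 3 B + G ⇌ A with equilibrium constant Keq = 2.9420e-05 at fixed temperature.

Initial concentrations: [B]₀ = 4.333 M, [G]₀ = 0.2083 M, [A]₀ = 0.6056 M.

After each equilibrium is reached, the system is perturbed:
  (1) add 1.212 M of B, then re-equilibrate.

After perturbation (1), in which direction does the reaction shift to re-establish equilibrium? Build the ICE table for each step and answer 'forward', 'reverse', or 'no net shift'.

Q₀ = 0.03574 vs Keq = 2.9420e-05 ⇒ Q>K, reverse
Step 1:
                  B         G         A
  I           4.333    0.2083    0.6056
  C             1.8    0.6001   -0.6001
  E           6.133    0.8084  0.005487
  solve Keq expr → x = -0.6001; check Q = 2.9420e-05
Then add 1.212 M of B.
Step 2:
                  B         G         A
  I           7.345    0.8084  0.005487
  C        -0.01155 -0.003849  0.003849
  E           7.334    0.8046  0.009337
  solve Keq expr → x = 0.003849; check Q = 2.9420e-05

Direction: forward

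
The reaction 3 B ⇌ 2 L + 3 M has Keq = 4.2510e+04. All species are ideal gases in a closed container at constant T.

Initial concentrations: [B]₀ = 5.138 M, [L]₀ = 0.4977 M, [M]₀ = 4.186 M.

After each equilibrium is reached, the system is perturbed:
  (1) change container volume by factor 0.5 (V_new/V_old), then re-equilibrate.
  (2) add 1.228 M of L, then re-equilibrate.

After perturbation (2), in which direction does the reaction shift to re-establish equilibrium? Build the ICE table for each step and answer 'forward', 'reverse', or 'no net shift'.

Direction: reverse

Q₀ = 0.134 vs Keq = 4.2510e+04 ⇒ Q<K, forward
Step 1:
                   B          L          M
  I            5.138     0.4977      4.186
  C           -4.557      3.038      4.557
  E           0.5814      3.535      8.743
  solve Keq expr → x = 1.519; check Q = 4.2510e+04
Then change container volume by factor 0.5 (V_new/V_old).
Step 2:
                   B          L          M
  I            1.163      7.071      17.49
  C           0.5603    -0.3736    -0.5603
  E            1.723      6.697      16.92
  solve Keq expr → x = -0.1868; check Q = 4.2510e+04
Then add 1.228 M of L.
Step 3:
                   B          L          M
  I            1.723      7.925      16.92
  C           0.1676    -0.1117    -0.1676
  E            1.891      7.814      16.76
  solve Keq expr → x = -0.05586; check Q = 4.2510e+04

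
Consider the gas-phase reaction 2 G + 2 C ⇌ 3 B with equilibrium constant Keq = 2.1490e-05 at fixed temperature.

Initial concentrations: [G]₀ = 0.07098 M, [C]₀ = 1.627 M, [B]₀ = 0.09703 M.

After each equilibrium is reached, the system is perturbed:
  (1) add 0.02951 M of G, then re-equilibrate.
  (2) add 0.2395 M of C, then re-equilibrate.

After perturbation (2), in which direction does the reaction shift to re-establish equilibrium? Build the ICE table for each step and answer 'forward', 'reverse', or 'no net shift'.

Direction: forward

Q₀ = 0.0685 vs Keq = 2.1490e-05 ⇒ Q>K, reverse
Step 1:
                  G         C         B
  init      0.07098     1.627   0.09703
  Δ         0.05799   0.05799  -0.08698
  eq          0.129     1.685   0.01005
  solve Keq expr → x = -0.02899; check Q = 2.1490e-05
Then add 0.02951 M of G.
Step 2:
                  G         C         B
  init       0.1585     1.685   0.01005
  Δ       -9.5277e-04 -9.5277e-04  0.001429
  eq         0.1575     1.684   0.01148
  solve Keq expr → x = 4.7639e-04; check Q = 2.1490e-05
Then add 0.2395 M of C.
Step 3:
                  G         C         B
  init       0.1575     1.924   0.01148
  Δ       -6.8316e-04 -6.8316e-04  0.001025
  eq         0.1568     1.923    0.0125
  solve Keq expr → x = 3.4158e-04; check Q = 2.1490e-05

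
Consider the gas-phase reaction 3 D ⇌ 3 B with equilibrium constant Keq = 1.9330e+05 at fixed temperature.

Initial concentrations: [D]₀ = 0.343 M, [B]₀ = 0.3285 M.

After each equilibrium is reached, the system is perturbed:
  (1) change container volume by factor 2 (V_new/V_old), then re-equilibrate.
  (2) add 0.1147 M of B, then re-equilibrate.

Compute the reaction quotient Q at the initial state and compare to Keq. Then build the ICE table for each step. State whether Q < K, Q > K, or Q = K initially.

Q₀ = 0.8785; Q < K (proceeds forward)

Q₀ = 0.8785 vs Keq = 1.9330e+05 ⇒ Q<K, forward
Step 1:
                    D           B
  Initial       0.343      0.3285
  Change      -0.3316      0.3316
  Equil       0.01142      0.6601
  solve Keq expr → x = 0.1105; check Q = 1.9330e+05
Then change container volume by factor 2 (V_new/V_old).
Step 2:
                    D           B
  Initial    0.005708        0.33
  Change            0           0
  Equil      0.005708        0.33
  solve Keq expr → x = 0; check Q = 1.9330e+05
Then add 0.1147 M of B.
Step 3:
                    D           B
  Initial    0.005708      0.4447
  Change      0.00195    -0.00195
  Equil      0.007658      0.4428
  solve Keq expr → x = -6.5001e-04; check Q = 1.9330e+05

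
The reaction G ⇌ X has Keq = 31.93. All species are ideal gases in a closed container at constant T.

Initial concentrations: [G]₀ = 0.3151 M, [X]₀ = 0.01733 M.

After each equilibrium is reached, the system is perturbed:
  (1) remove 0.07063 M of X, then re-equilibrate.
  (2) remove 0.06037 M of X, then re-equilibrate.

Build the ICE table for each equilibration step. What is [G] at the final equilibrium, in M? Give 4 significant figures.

Q₀ = 0.055 vs Keq = 31.93 ⇒ Q<K, forward
Step 1:
                  G         X
  Initial    0.3151   0.01733
  Change     -0.305     0.305
  Equil      0.0101    0.3223
  solve Keq expr → x = 0.305; check Q = 31.93
Then remove 0.07063 M of X.
Step 2:
                  G         X
  Initial    0.0101    0.2517
  Change  -0.002145  0.002145
  Equil     0.00795    0.2538
  solve Keq expr → x = 0.002145; check Q = 31.93
Then remove 0.06037 M of X.
Step 3:
                  G         X
  Initial   0.00795    0.1935
  Change  -0.001833  0.001833
  Equil    0.006117    0.1953
  solve Keq expr → x = 0.001833; check Q = 31.93

[G]_eq = 0.006117 M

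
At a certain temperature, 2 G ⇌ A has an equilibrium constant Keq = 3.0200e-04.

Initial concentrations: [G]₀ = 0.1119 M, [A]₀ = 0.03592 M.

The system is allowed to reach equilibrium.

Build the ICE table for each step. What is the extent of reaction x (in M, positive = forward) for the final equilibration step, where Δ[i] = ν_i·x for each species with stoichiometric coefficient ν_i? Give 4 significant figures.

Q₀ = 2.869 vs Keq = 3.0200e-04 ⇒ Q>K, reverse
Step 1:
                  G         A
  Initial    0.1119   0.03592
  Change    0.07182  -0.03591
  Equil      0.1837 1.0193e-05
  solve Keq expr → x = -0.03591; check Q = 3.0200e-04

x = -0.03591 M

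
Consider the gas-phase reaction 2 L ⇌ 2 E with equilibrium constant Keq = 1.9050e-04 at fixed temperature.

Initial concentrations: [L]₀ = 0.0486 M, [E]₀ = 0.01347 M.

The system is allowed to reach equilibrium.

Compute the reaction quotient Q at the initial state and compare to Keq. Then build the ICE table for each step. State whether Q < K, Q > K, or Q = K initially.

Q₀ = 0.07682; Q > K (proceeds reverse)

Q₀ = 0.07682 vs Keq = 1.9050e-04 ⇒ Q>K, reverse
Step 1:
                  L         E
  init       0.0486   0.01347
  Δ         0.01262  -0.01262
  eq        0.06122 8.4504e-04
  solve Keq expr → x = -0.006312; check Q = 1.9050e-04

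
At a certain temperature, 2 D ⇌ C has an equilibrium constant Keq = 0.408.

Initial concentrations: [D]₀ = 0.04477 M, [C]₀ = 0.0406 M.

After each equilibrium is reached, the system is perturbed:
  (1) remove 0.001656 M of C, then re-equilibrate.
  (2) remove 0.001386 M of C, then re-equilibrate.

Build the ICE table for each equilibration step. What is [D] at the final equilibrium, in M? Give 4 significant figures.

Q₀ = 20.26 vs Keq = 0.408 ⇒ Q>K, reverse
Step 1:
                  D         C
  Initial   0.04477    0.0406
  Change    0.07038  -0.03519
  Equil      0.1152   0.00541
  solve Keq expr → x = -0.03519; check Q = 0.408
Then remove 0.001656 M of C.
Step 2:
                  D         C
  Initial    0.1152  0.003754
  Change  -0.002793  0.001397
  Equil      0.1124  0.005151
  solve Keq expr → x = 0.001397; check Q = 0.408
Then remove 0.001386 M of C.
Step 3:
                  D         C
  Initial    0.1124  0.003765
  Change  -0.002346  0.001173
  Equil        0.11  0.004938
  solve Keq expr → x = 0.001173; check Q = 0.408

[D]_eq = 0.11 M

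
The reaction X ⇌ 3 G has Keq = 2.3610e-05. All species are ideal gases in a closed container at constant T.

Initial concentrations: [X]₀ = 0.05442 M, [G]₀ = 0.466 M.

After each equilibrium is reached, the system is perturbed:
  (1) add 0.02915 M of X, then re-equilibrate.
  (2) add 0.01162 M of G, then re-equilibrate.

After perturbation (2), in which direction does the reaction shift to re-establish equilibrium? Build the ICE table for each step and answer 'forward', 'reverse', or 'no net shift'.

Q₀ = 1.86 vs Keq = 2.3610e-05 ⇒ Q>K, reverse
Step 1:
                   X          G
  Initial    0.05442      0.466
  Change      0.1497    -0.4491
  Equil       0.2041    0.01689
  solve Keq expr → x = -0.1497; check Q = 2.3610e-05
Then add 0.02915 M of X.
Step 2:
                   X          G
  Initial     0.2333    0.01689
  Change  -2.5405e-04 7.6215e-04
  Equil        0.233    0.01765
  solve Keq expr → x = 2.5405e-04; check Q = 2.3610e-05
Then add 0.01162 M of G.
Step 3:
                   X          G
  Initial      0.233    0.02927
  Change    0.003841   -0.01152
  Equil       0.2369    0.01775
  solve Keq expr → x = -0.003841; check Q = 2.3610e-05

Direction: reverse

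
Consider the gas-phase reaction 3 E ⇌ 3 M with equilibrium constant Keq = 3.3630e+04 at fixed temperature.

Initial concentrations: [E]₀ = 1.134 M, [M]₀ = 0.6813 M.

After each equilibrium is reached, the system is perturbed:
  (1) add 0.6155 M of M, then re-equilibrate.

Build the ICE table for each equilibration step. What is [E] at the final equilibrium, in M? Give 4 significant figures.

[E]_eq = 0.07304 M

Q₀ = 0.2169 vs Keq = 3.3630e+04 ⇒ Q<K, forward
Step 1:
                  E         M
  Initial     1.134    0.6813
  Change     -1.079     1.079
  Equil     0.05455     1.761
  solve Keq expr → x = 0.3598; check Q = 3.3630e+04
Then add 0.6155 M of M.
Step 2:
                  E         M
  Initial   0.05455     2.376
  Change     0.0185   -0.0185
  Equil     0.07304     2.358
  solve Keq expr → x = -0.006165; check Q = 3.3630e+04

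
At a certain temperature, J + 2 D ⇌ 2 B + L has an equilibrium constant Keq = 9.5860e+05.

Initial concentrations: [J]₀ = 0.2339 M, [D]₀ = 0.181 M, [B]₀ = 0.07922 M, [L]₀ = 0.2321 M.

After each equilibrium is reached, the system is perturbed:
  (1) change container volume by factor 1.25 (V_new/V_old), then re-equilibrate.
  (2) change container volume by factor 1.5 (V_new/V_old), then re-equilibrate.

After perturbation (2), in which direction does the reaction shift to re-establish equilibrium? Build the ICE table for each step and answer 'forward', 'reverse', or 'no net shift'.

Q₀ = 0.1901 vs Keq = 9.5860e+05 ⇒ Q<K, forward
Step 1:
                    J           D           B           L
  init         0.2339       0.181     0.07922      0.2321
  Δ           -0.0903     -0.1806      0.1806      0.0903
  eq           0.1436  3.9763e-04      0.2598      0.3224
  solve Keq expr → x = 0.0903; check Q = 9.5860e+05
Then change container volume by factor 1.25 (V_new/V_old).
Step 2:
                    J           D           B           L
  init         0.1149  3.1811e-04      0.2079      0.2579
  Δ                 0           0           0           0
  eq           0.1149  3.1811e-04      0.2079      0.2579
  solve Keq expr → x = 0; check Q = 9.5860e+05
Then change container volume by factor 1.5 (V_new/V_old).
Step 3:
                    J           D           B           L
  init        0.07659  2.1207e-04      0.1386      0.1719
  Δ                 0           0           0           0
  eq          0.07659  2.1207e-04      0.1386      0.1719
  solve Keq expr → x = 0; check Q = 9.5860e+05

Direction: no net shift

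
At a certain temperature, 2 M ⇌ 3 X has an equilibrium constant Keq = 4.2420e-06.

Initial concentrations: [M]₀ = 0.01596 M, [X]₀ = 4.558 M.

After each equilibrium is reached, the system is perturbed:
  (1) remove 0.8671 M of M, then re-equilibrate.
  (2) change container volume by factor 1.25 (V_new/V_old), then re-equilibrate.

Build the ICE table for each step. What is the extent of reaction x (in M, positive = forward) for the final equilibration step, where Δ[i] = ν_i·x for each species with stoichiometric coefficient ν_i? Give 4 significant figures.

x = 5.5528e-04 M

Q₀ = 3.7176e+05 vs Keq = 4.2420e-06 ⇒ Q>K, reverse
Step 1:
                  M         X
  init      0.01596     4.558
  Δ           3.016    -4.524
  eq          3.032   0.03391
  solve Keq expr → x = -1.508; check Q = 4.2420e-06
Then remove 0.8671 M of M.
Step 2:
                  M         X
  init        2.165   0.03391
  Δ        0.004522 -0.006783
  eq          2.169   0.02713
  solve Keq expr → x = -0.002261; check Q = 4.2420e-06
Then change container volume by factor 1.25 (V_new/V_old).
Step 3:
                  M         X
  init        1.736    0.0217
  Δ       -0.001111  0.001666
  eq          1.734   0.02337
  solve Keq expr → x = 5.5528e-04; check Q = 4.2420e-06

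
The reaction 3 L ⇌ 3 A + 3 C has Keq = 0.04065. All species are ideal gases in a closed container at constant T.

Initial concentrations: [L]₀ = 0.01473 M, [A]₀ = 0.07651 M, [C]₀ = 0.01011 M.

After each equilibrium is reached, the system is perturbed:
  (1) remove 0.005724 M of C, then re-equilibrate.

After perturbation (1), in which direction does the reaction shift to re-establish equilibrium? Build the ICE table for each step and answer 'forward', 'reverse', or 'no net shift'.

Q₀ = 1.4481e-04 vs Keq = 0.04065 ⇒ Q<K, forward
Step 1:
                    L           A           C
  Initial     0.01473     0.07651     0.01011
  Change    -0.009748    0.009748    0.009748
  Equil      0.004982     0.08626     0.01986
  solve Keq expr → x = 0.003249; check Q = 0.04065
Then remove 0.005724 M of C.
Step 2:
                    L           A           C
  Initial    0.004982     0.08626     0.01413
  Change    -0.001109    0.001109    0.001109
  Equil      0.003873     0.08737     0.01524
  solve Keq expr → x = 3.6956e-04; check Q = 0.04065

Direction: forward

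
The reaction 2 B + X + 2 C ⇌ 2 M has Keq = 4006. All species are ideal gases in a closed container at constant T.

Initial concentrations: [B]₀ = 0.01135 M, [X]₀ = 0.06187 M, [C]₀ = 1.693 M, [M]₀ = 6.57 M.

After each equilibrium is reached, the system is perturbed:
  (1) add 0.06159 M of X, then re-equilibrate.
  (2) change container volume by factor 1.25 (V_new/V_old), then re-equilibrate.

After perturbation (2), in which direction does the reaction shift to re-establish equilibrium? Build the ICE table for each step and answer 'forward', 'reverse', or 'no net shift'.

Direction: reverse

Q₀ = 1.8895e+06 vs Keq = 4006 ⇒ Q>K, reverse
Step 1:
                   B          X          C          M
  init       0.01135    0.06187      1.693       6.57
  Δ           0.1409    0.07046     0.1409    -0.1409
  eq          0.1523     0.1323      1.834      6.429
  solve Keq expr → x = -0.07046; check Q = 4006
Then add 0.06159 M of X.
Step 2:
                   B          X          C          M
  init        0.1523     0.1939      1.834      6.429
  Δ         -0.02101    -0.0105   -0.02101    0.02101
  eq          0.1313     0.1834      1.813       6.45
  solve Keq expr → x = 0.0105; check Q = 4006
Then change container volume by factor 1.25 (V_new/V_old).
Step 3:
                   B          X          C          M
  init         0.105     0.1467       1.45       5.16
  Δ          0.03086    0.01543    0.03086   -0.03086
  eq          0.1359     0.1622      1.481      5.129
  solve Keq expr → x = -0.01543; check Q = 4006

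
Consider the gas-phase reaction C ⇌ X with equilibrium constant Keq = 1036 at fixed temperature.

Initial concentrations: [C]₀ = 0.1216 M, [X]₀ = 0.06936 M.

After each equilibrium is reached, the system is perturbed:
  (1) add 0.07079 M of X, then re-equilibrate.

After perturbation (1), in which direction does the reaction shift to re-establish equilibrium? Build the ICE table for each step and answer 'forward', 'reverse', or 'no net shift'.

Q₀ = 0.5704 vs Keq = 1036 ⇒ Q<K, forward
Step 1:
                   C          X
  Initial     0.1216    0.06936
  Change     -0.1214     0.1214
  Equil   1.8415e-04     0.1908
  solve Keq expr → x = 0.1214; check Q = 1036
Then add 0.07079 M of X.
Step 2:
                   C          X
  Initial 1.8415e-04     0.2616
  Change  6.8264e-05 -6.8264e-05
  Equil   2.5241e-04     0.2615
  solve Keq expr → x = -6.8264e-05; check Q = 1036

Direction: reverse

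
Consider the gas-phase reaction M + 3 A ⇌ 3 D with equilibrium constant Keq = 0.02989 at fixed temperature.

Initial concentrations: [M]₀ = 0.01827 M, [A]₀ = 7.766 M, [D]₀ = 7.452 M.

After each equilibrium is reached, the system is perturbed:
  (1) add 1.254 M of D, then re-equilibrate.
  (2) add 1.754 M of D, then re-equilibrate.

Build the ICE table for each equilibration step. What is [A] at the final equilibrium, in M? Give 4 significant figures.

[A]_eq = 13.21 M

Q₀ = 48.36 vs Keq = 0.02989 ⇒ Q>K, reverse
Step 1:
                    M           A           D
  I           0.01827       7.766       7.452
  C             1.217       3.651      -3.651
  E             1.235       11.42       3.801
  solve Keq expr → x = -1.217; check Q = 0.02989
Then add 1.254 M of D.
Step 2:
                    M           A           D
  I             1.235       11.42       5.055
  C            0.2495      0.7485     -0.7485
  E             1.485       12.17       4.307
  solve Keq expr → x = -0.2495; check Q = 0.02989
Then add 1.754 M of D.
Step 3:
                    M           A           D
  I             1.485       12.17       6.061
  C            0.3481       1.044      -1.044
  E             1.833       13.21       5.017
  solve Keq expr → x = -0.3481; check Q = 0.02989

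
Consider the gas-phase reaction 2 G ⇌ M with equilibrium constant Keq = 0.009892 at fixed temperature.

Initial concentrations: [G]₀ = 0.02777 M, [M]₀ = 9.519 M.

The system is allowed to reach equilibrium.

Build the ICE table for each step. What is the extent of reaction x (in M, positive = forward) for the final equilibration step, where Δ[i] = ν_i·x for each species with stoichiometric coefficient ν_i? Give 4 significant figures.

Q₀ = 1.2344e+04 vs Keq = 0.009892 ⇒ Q>K, reverse
Step 1:
                  G         M
  I         0.02777     9.519
  C           14.73    -7.365
  E           14.76     2.154
  solve Keq expr → x = -7.365; check Q = 0.009892

x = -7.365 M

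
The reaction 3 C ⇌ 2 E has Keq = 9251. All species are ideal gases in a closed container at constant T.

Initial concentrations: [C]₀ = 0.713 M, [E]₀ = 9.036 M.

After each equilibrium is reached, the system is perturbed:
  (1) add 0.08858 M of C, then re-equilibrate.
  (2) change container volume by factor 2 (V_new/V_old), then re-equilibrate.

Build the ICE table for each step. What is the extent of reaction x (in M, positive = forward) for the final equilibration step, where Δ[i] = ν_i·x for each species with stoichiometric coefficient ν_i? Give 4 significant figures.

x = -0.009095 M

Q₀ = 225.3 vs Keq = 9251 ⇒ Q<K, forward
Step 1:
                  C         E
  I           0.713     9.036
  C         -0.5013    0.3342
  E          0.2117      9.37
  solve Keq expr → x = 0.1671; check Q = 9251
Then add 0.08858 M of C.
Step 2:
                  C         E
  I          0.3003      9.37
  C         -0.0877   0.05847
  E          0.2126     9.429
  solve Keq expr → x = 0.02923; check Q = 9251
Then change container volume by factor 2 (V_new/V_old).
Step 3:
                  C         E
  I          0.1063     4.714
  C         0.02729  -0.01819
  E          0.1336     4.696
  solve Keq expr → x = -0.009095; check Q = 9251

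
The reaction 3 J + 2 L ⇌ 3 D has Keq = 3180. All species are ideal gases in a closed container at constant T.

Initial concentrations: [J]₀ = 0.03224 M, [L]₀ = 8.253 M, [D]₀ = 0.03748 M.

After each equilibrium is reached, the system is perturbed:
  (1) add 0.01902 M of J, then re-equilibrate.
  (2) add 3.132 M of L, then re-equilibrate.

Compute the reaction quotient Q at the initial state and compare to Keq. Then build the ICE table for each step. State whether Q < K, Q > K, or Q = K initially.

Q₀ = 0.02307 vs Keq = 3180 ⇒ Q<K, forward
Step 1:
                    J           L           D
  init        0.03224       8.253     0.03748
  Δ           -0.0311    -0.02073      0.0311
  eq         0.001144       8.232     0.06858
  solve Keq expr → x = 0.01037; check Q = 3180
Then add 0.01902 M of J.
Step 2:
                    J           L           D
  init        0.02016       8.232     0.06858
  Δ          -0.01871    -0.01247     0.01871
  eq         0.001457        8.22     0.08728
  solve Keq expr → x = 0.006236; check Q = 3180
Then add 3.132 M of L.
Step 3:
                    J           L           D
  init       0.001457       11.35     0.08728
  Δ       -2.7842e-04 -1.8561e-04  2.7842e-04
  eq         0.001179       11.35     0.08756
  solve Keq expr → x = 9.2807e-05; check Q = 3180

Q₀ = 0.02307; Q < K (proceeds forward)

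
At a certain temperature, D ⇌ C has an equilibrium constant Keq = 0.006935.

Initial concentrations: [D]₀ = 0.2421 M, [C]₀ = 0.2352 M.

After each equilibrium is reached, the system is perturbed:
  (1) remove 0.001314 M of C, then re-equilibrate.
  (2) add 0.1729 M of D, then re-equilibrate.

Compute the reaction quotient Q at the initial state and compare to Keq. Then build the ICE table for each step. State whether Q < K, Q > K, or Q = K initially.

Q₀ = 0.9715; Q > K (proceeds reverse)

Q₀ = 0.9715 vs Keq = 0.006935 ⇒ Q>K, reverse
Step 1:
                  D         C
  init       0.2421    0.2352
  Δ          0.2319   -0.2319
  eq          0.474  0.003287
  solve Keq expr → x = -0.2319; check Q = 0.006935
Then remove 0.001314 M of C.
Step 2:
                  D         C
  init        0.474  0.001973
  Δ       -0.001305  0.001305
  eq         0.4727  0.003278
  solve Keq expr → x = 0.001305; check Q = 0.006935
Then add 0.1729 M of D.
Step 3:
                  D         C
  init       0.6456  0.003278
  Δ       -0.001191  0.001191
  eq         0.6444  0.004469
  solve Keq expr → x = 0.001191; check Q = 0.006935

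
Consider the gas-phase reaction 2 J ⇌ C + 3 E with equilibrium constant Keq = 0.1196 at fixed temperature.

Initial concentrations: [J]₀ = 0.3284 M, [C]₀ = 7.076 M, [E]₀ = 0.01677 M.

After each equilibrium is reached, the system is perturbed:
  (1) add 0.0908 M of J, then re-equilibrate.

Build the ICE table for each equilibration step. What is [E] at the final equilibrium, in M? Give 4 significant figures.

[E]_eq = 0.1263 M

Q₀ = 3.0944e-04 vs Keq = 0.1196 ⇒ Q<K, forward
Step 1:
                    J           C           E
  Initial      0.3284       7.076     0.01677
  Change     -0.05992     0.02996     0.08988
  Equil        0.2685       7.106      0.1067
  solve Keq expr → x = 0.02996; check Q = 0.1196
Then add 0.0908 M of J.
Step 2:
                    J           C           E
  Initial      0.3593       7.106      0.1067
  Change      -0.0131    0.006552     0.01966
  Equil        0.3462       7.113      0.1263
  solve Keq expr → x = 0.006552; check Q = 0.1196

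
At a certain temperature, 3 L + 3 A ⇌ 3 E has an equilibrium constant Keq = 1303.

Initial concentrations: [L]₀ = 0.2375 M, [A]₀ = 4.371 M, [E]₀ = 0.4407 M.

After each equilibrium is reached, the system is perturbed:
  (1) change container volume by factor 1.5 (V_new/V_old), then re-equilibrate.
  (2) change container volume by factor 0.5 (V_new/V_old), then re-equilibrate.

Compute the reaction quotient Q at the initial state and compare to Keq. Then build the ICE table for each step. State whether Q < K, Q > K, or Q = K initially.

Q₀ = 0.07651; Q < K (proceeds forward)

Q₀ = 0.07651 vs Keq = 1303 ⇒ Q<K, forward
Step 1:
                   L          A          E
  init        0.2375      4.371     0.4407
  Δ          -0.2229    -0.2229     0.2229
  eq         0.01465      4.148     0.6636
  solve Keq expr → x = 0.07428; check Q = 1303
Then change container volume by factor 1.5 (V_new/V_old).
Step 2:
                   L          A          E
  init      0.009764      2.765     0.4424
  Δ         0.004702   0.004702  -0.004702
  eq         0.01447       2.77     0.4377
  solve Keq expr → x = -0.001567; check Q = 1303
Then change container volume by factor 0.5 (V_new/V_old).
Step 3:
                   L          A          E
  init       0.02893       5.54     0.8753
  Δ         -0.01419   -0.01419    0.01419
  eq         0.01474      5.526     0.8895
  solve Keq expr → x = 0.004731; check Q = 1303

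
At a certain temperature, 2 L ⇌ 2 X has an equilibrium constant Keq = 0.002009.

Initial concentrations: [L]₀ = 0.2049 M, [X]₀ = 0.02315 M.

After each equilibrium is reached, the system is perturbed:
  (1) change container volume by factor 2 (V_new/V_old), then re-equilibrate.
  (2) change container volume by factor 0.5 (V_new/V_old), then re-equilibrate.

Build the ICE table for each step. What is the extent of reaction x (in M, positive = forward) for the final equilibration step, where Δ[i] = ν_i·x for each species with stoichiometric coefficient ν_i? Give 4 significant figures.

Q₀ = 0.01276 vs Keq = 0.002009 ⇒ Q>K, reverse
Step 1:
                   L          X
  init        0.2049    0.02315
  Δ          0.01337   -0.01337
  eq          0.2183   0.009783
  solve Keq expr → x = -0.006683; check Q = 0.002009
Then change container volume by factor 2 (V_new/V_old).
Step 2:
                   L          X
  init        0.1091   0.004892
  Δ                0          0
  eq          0.1091   0.004892
  solve Keq expr → x = 0; check Q = 0.002009
Then change container volume by factor 0.5 (V_new/V_old).
Step 3:
                   L          X
  init        0.2183   0.009783
  Δ                0          0
  eq          0.2183   0.009783
  solve Keq expr → x = 0; check Q = 0.002009

x = 0 M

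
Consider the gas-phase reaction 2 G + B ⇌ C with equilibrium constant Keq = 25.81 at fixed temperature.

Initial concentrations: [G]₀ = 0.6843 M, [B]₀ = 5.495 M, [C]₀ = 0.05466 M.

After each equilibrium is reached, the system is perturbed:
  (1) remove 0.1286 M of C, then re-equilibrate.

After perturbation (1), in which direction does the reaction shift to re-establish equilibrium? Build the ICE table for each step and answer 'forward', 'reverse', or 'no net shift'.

Q₀ = 0.02124 vs Keq = 25.81 ⇒ Q<K, forward
Step 1:
                  G         B         C
  I          0.6843     5.495   0.05466
  C         -0.6317   -0.3158    0.3158
  E         0.05265     5.179    0.3705
  solve Keq expr → x = 0.3158; check Q = 25.81
Then remove 0.1286 M of C.
Step 2:
                  G         B         C
  I         0.05265     5.179    0.2419
  C       -0.009664 -0.004832  0.004832
  E         0.04298     5.174    0.2467
  solve Keq expr → x = 0.004832; check Q = 25.81

Direction: forward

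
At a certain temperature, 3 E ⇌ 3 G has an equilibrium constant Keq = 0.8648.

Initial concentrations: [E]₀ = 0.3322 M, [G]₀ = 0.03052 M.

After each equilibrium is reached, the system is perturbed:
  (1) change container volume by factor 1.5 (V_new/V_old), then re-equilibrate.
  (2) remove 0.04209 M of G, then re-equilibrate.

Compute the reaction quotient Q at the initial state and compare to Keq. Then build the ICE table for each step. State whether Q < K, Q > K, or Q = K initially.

Q₀ = 7.7545e-04; Q < K (proceeds forward)

Q₀ = 7.7545e-04 vs Keq = 0.8648 ⇒ Q<K, forward
Step 1:
                   E          G
  I           0.3322    0.03052
  C          -0.1465     0.1465
  E           0.1857      0.177
  solve Keq expr → x = 0.04882; check Q = 0.8648
Then change container volume by factor 1.5 (V_new/V_old).
Step 2:
                   E          G
  I           0.1238      0.118
  C                0          0
  E           0.1238      0.118
  solve Keq expr → x = 0; check Q = 0.8648
Then remove 0.04209 M of G.
Step 3:
                   E          G
  I           0.1238    0.07589
  C         -0.02155    0.02155
  E           0.1023    0.09744
  solve Keq expr → x = 0.007185; check Q = 0.8648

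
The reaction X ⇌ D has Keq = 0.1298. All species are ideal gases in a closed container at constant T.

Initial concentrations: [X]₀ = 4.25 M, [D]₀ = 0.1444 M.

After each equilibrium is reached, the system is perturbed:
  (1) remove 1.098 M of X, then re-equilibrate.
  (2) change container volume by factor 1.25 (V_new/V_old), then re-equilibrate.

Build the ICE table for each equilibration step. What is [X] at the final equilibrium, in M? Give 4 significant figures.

[X]_eq = 2.334 M

Q₀ = 0.03398 vs Keq = 0.1298 ⇒ Q<K, forward
Step 1:
                    X           D
  I              4.25      0.1444
  C           -0.3605      0.3605
  E              3.89      0.5049
  solve Keq expr → x = 0.3605; check Q = 0.1298
Then remove 1.098 M of X.
Step 2:
                    X           D
  I             2.792      0.5049
  C            0.1261     -0.1261
  E             2.918      0.3787
  solve Keq expr → x = -0.1261; check Q = 0.1298
Then change container volume by factor 1.25 (V_new/V_old).
Step 3:
                    X           D
  I             2.334       0.303
  C                 0           0
  E             2.334       0.303
  solve Keq expr → x = 0; check Q = 0.1298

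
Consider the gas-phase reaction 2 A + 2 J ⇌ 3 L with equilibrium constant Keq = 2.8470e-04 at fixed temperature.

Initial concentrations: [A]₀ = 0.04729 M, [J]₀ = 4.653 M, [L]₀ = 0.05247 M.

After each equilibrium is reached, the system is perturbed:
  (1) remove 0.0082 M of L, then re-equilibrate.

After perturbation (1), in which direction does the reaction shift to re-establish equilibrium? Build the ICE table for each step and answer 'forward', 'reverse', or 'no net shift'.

Q₀ = 0.002984 vs Keq = 2.8470e-04 ⇒ Q>K, reverse
Step 1:
                  A         J         L
  I         0.04729     4.653   0.05247
  C         0.01561   0.01561  -0.02341
  E          0.0629     4.669   0.02906
  solve Keq expr → x = -0.007803; check Q = 2.8470e-04
Then remove 0.0082 M of L.
Step 2:
                  A         J         L
  I          0.0629     4.669   0.02086
  C       -0.004516 -0.004516  0.006774
  E         0.05838     4.664   0.02764
  solve Keq expr → x = 0.002258; check Q = 2.8470e-04

Direction: forward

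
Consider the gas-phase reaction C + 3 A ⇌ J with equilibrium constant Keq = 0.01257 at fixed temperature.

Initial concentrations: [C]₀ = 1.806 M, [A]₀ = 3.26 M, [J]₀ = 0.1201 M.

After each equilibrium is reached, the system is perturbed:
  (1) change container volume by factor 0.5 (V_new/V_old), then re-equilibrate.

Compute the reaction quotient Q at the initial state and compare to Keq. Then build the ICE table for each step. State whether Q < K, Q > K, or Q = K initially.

Q₀ = 0.001919; Q < K (proceeds forward)

Q₀ = 0.001919 vs Keq = 0.01257 ⇒ Q<K, forward
Step 1:
                  C         A         J
  I           1.806      3.26    0.1201
  C         -0.2242   -0.6727    0.2242
  E           1.582     2.587    0.3443
  solve Keq expr → x = 0.2242; check Q = 0.01257
Then change container volume by factor 0.5 (V_new/V_old).
Step 2:
                  C         A         J
  I           3.164     5.175    0.6887
  C         -0.5896    -1.769    0.5896
  E           2.574     3.406     1.278
  solve Keq expr → x = 0.5896; check Q = 0.01257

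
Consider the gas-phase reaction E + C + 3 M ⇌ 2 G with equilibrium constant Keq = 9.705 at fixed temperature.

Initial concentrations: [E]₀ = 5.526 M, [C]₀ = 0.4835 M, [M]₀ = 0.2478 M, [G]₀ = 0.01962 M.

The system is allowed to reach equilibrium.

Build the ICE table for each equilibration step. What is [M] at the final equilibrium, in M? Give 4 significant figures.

Q₀ = 0.009469 vs Keq = 9.705 ⇒ Q<K, forward
Step 1:
                  E         C         M         G
  Initial     5.526    0.4835    0.2478   0.01962
  Change   -0.05311  -0.05311   -0.1593    0.1062
  Equil       5.473    0.4304   0.08848    0.1258
  solve Keq expr → x = 0.05311; check Q = 9.705

[M]_eq = 0.08848 M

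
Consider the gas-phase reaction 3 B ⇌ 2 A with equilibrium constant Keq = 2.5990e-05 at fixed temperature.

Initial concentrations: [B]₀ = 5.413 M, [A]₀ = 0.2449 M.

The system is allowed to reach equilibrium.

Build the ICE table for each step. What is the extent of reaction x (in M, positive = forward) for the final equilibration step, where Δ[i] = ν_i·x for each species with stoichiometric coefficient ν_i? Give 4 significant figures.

Q₀ = 3.7815e-04 vs Keq = 2.5990e-05 ⇒ Q>K, reverse
Step 1:
                   B          A
  I            5.413     0.2449
  C           0.2639    -0.1759
  E            5.677    0.06896
  solve Keq expr → x = -0.08797; check Q = 2.5990e-05

x = -0.08797 M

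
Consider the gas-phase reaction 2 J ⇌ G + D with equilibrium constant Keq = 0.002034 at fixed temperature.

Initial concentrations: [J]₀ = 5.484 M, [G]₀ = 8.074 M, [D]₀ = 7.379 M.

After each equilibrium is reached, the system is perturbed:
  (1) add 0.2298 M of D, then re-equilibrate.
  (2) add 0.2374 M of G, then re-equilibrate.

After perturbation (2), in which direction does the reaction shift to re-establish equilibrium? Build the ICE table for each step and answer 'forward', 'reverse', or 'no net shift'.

Direction: reverse

Q₀ = 1.981 vs Keq = 0.002034 ⇒ Q>K, reverse
Step 1:
                   J          G          D
  init         5.484      8.074      7.379
  Δ             13.6     -6.798     -6.798
  eq           19.08      1.276     0.5806
  solve Keq expr → x = -6.798; check Q = 0.002034
Then add 0.2298 M of D.
Step 2:
                   J          G          D
  init         19.08      1.276     0.8104
  Δ           0.2788    -0.1394    -0.1394
  eq           19.36      1.136      0.671
  solve Keq expr → x = -0.1394; check Q = 0.002034
Then add 0.2374 M of G.
Step 3:
                   J          G          D
  init         19.36      1.374      0.671
  Δ           0.1497   -0.07486   -0.07486
  eq           19.51      1.299     0.5961
  solve Keq expr → x = -0.07486; check Q = 0.002034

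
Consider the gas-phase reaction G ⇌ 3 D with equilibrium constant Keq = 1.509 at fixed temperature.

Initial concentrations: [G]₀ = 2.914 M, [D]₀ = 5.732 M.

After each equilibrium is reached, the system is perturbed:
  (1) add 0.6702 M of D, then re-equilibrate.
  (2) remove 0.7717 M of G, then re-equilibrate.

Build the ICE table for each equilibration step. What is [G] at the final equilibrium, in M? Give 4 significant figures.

Q₀ = 64.63 vs Keq = 1.509 ⇒ Q>K, reverse
Step 1:
                  G         D
  init        2.914     5.732
  Δ           1.293     -3.88
  eq          4.207     1.852
  solve Keq expr → x = -1.293; check Q = 1.509
Then add 0.6702 M of D.
Step 2:
                  G         D
  init        4.207     2.522
  Δ          0.2131   -0.6394
  eq          4.421     1.882
  solve Keq expr → x = -0.2131; check Q = 1.509
Then remove 0.7717 M of G.
Step 3:
                  G         D
  init        3.649     1.882
  Δ         0.03689   -0.1107
  eq          3.686     1.772
  solve Keq expr → x = -0.03689; check Q = 1.509

[G]_eq = 3.686 M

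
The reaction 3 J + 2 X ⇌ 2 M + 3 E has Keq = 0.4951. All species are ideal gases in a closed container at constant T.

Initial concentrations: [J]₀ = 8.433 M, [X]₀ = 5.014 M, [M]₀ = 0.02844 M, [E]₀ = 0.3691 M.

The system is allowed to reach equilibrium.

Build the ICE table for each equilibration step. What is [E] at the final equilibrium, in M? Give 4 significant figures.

[E]_eq = 3.983 M

Q₀ = 2.6976e-09 vs Keq = 0.4951 ⇒ Q<K, forward
Step 1:
                   J          X          M          E
  Initial      8.433      5.014    0.02844     0.3691
  Change      -3.614      -2.41       2.41      3.614
  Equil        4.819      2.604      2.438      3.983
  solve Keq expr → x = 1.205; check Q = 0.4951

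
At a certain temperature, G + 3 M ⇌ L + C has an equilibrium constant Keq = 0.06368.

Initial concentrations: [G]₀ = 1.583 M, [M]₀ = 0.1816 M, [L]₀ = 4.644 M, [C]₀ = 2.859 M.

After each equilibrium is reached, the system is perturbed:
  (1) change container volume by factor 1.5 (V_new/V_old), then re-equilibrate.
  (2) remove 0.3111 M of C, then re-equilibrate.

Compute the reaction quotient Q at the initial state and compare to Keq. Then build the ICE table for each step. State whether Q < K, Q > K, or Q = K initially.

Q₀ = 1400; Q > K (proceeds reverse)

Q₀ = 1400 vs Keq = 0.06368 ⇒ Q>K, reverse
Step 1:
                  G         M         L         C
  I           1.583    0.1816     4.644     2.859
  C           1.062     3.187    -1.062    -1.062
  E           2.645     3.368     3.582     1.797
  solve Keq expr → x = -1.062; check Q = 0.06368
Then change container volume by factor 1.5 (V_new/V_old).
Step 2:
                  G         M         L         C
  I           1.763     2.245     2.388     1.198
  C          0.1467    0.4401   -0.1467   -0.1467
  E            1.91     2.686     2.241     1.051
  solve Keq expr → x = -0.1467; check Q = 0.06368
Then remove 0.3111 M of C.
Step 3:
                  G         M         L         C
  I            1.91     2.686     2.241    0.7401
  C        -0.06111   -0.1833   0.06111   0.06111
  E           1.849     2.502     2.302    0.8012
  solve Keq expr → x = 0.06111; check Q = 0.06368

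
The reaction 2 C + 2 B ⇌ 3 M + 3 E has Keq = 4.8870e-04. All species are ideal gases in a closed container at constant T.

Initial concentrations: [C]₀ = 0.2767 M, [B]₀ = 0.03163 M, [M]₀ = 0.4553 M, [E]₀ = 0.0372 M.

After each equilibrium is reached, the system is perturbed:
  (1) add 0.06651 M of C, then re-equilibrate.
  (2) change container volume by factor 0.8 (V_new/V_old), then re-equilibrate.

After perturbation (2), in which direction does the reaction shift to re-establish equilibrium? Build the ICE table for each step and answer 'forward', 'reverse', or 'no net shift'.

Q₀ = 0.06343 vs Keq = 4.8870e-04 ⇒ Q>K, reverse
Step 1:
                  C         B         M         E
  Initial    0.2767   0.03163    0.4553    0.0372
  Change    0.01753   0.01753   -0.0263   -0.0263
  Equil      0.2942   0.04916     0.429    0.0109
  solve Keq expr → x = -0.008767; check Q = 4.8870e-04
Then add 0.06651 M of C.
Step 2:
                  C         B         M         E
  Initial    0.3607   0.04916     0.429    0.0109
  Change  -9.1399e-04 -9.1399e-04  0.001371  0.001371
  Equil      0.3598   0.04825    0.4304   0.01227
  solve Keq expr → x = 4.5699e-04; check Q = 4.8870e-04
Then change container volume by factor 0.8 (V_new/V_old).
Step 3:
                  C         B         M         E
  Initial    0.4498   0.06031     0.538   0.01534
  Change   0.001245  0.001245 -0.001868 -0.001868
  Equil       0.451   0.06156    0.5361   0.01347
  solve Keq expr → x = -6.2250e-04; check Q = 4.8870e-04

Direction: reverse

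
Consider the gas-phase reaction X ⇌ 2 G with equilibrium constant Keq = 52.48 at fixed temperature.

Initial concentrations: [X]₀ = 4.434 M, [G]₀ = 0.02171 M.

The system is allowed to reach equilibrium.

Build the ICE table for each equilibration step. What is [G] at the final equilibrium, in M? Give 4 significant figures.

Q₀ = 1.0630e-04 vs Keq = 52.48 ⇒ Q<K, forward
Step 1:
                    X           G
  init          4.434     0.02171
  Δ            -3.496       6.993
  eq           0.9376       7.015
  solve Keq expr → x = 3.496; check Q = 52.48

[G]_eq = 7.015 M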